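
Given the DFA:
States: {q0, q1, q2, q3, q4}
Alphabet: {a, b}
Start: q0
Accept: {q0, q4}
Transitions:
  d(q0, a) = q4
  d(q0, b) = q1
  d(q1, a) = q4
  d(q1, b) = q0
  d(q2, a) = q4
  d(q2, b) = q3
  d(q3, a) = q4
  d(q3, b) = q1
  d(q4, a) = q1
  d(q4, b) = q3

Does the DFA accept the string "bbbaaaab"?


Trace: q0 -> q1 -> q0 -> q1 -> q4 -> q1 -> q4 -> q1 -> q0
Final state: q0
Accept states: {q0, q4}

Yes, accepted (final state q0 is an accept state)


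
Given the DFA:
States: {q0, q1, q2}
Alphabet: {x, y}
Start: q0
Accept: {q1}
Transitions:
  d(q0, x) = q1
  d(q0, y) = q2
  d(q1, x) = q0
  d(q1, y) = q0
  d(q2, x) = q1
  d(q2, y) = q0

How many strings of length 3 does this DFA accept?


Enumerating all length-3 strings:
  "xxx" -> q1 [accept]
  "xxy" -> q2 [reject]
  "xyx" -> q1 [accept]
  "xyy" -> q2 [reject]
  "yxx" -> q0 [reject]
  "yxy" -> q0 [reject]
  "yyx" -> q1 [accept]
  "yyy" -> q2 [reject]

3 out of 8


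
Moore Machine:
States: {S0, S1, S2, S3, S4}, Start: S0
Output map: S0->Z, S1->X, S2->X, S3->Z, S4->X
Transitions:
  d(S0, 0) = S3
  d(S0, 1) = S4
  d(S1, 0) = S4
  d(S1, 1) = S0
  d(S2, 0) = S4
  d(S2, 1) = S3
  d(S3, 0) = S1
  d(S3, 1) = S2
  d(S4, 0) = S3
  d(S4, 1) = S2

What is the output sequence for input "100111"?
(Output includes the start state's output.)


Start: S0 (output Z)
  --1--> S4 (output X)
  --0--> S3 (output Z)
  --0--> S1 (output X)
  --1--> S0 (output Z)
  --1--> S4 (output X)
  --1--> S2 (output X)

"ZXZXZXX"


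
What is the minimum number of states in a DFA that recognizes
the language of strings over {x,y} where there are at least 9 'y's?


States: count = 0, 1, ..., 8, and a final '>= 9' state.
Total: 9 + 1 = 10. Accept = '>= 9' state.

10


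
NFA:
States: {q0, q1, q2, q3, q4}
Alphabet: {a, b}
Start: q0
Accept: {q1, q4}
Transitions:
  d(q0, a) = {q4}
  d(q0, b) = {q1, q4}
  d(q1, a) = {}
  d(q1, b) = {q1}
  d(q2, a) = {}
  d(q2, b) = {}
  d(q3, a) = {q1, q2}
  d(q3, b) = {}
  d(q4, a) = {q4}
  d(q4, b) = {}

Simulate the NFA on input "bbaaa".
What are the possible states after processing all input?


Start: {q0}
  --b--> {q1, q4}
  --b--> {q1}
  --a--> {}
  --a--> {}
  --a--> {}

{} (empty set, no valid transitions)


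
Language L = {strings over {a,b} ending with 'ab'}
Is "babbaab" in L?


last two symbols = 'ab'

Yes, "babbaab" is in L


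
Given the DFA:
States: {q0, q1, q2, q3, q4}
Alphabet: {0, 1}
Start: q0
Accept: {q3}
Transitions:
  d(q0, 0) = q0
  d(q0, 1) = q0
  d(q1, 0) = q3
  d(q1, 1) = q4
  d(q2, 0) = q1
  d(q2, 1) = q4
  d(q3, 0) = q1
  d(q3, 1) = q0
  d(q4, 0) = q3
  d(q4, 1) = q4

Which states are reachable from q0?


BFS from q0:
  layer 0: {q0}

{q0}


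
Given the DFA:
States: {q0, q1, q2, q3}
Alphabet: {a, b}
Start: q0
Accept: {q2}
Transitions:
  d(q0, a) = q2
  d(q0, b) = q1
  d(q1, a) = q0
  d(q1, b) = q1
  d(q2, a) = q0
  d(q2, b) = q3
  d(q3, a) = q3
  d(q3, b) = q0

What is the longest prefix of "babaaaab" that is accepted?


Run the DFA, marking each prefix where the state is accepting:
  "" -> q0 [reject]
  "b" -> q1 [reject]
  "ba" -> q0 [reject]
  "bab" -> q1 [reject]
  "baba" -> q0 [reject]
  "babaa" -> q2 [accept]
  "babaaa" -> q0 [reject]
  "babaaaa" -> q2 [accept]
  "babaaaab" -> q3 [reject]

"babaaaa"


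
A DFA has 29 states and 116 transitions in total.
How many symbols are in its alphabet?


Each state has exactly one transition per symbol.
|alphabet| = transitions / states = 116 / 29 = 4

4


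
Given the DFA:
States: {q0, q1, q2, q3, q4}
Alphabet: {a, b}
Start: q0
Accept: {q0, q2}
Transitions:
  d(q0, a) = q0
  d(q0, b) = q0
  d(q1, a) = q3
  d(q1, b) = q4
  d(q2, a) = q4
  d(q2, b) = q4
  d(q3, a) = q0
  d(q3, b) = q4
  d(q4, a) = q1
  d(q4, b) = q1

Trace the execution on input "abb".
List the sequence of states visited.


Input: abb
d(q0, a) = q0
d(q0, b) = q0
d(q0, b) = q0


q0 -> q0 -> q0 -> q0


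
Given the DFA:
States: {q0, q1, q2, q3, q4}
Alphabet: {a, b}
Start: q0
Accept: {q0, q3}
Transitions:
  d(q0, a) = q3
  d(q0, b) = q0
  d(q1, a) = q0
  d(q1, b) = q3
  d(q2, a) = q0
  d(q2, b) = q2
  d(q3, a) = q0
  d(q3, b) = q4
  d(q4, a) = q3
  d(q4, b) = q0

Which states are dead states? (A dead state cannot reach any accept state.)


Forward reachability from each state:
  q0 -> reaches accept state q0 (live)
  q1 -> reaches accept state q0 (live)
  q2 -> reaches accept state q0 (live)
  q3 -> reaches accept state q0 (live)
  q4 -> reaches accept state q0 (live)

None (all states can reach an accept state)


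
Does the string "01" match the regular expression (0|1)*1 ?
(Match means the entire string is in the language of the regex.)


|string| = 2; first = '0'; last = '1'

Yes, "01" matches (0|1)*1


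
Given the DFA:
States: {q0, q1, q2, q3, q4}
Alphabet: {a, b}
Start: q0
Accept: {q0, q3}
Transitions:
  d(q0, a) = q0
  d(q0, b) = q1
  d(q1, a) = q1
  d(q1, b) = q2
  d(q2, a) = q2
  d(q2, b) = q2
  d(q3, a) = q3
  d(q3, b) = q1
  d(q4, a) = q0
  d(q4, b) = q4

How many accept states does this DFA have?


Accept states listed: {q0, q3}
Counting: q0(1) q3(2)

2


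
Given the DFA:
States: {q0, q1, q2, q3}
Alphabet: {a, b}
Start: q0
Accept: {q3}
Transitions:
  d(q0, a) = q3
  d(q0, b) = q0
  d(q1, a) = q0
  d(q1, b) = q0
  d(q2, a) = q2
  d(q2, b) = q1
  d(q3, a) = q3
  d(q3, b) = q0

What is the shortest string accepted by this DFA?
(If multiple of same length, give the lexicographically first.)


BFS by string length (lex-first path to each state shown):
  len 0: q0<-""
  len 1: q0<-"b", q3<-"a"
Found accept state at length 1.

"a"


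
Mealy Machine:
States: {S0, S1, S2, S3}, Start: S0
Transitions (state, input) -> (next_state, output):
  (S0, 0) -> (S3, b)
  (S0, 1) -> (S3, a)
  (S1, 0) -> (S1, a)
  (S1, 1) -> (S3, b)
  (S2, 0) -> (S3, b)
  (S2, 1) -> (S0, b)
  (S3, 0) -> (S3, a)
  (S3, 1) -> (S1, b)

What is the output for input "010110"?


Step-by-step:
  (S0, 0) -> (S3, b)
  (S3, 1) -> (S1, b)
  (S1, 0) -> (S1, a)
  (S1, 1) -> (S3, b)
  (S3, 1) -> (S1, b)
  (S1, 0) -> (S1, a)

"bbabba"


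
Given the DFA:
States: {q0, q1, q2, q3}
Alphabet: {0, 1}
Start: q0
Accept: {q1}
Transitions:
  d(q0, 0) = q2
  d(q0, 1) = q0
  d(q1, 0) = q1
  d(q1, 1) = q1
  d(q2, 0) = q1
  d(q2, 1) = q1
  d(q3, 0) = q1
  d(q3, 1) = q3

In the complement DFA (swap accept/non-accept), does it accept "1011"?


Trace: q0 -> q0 -> q2 -> q1 -> q1
Final: q1
Original accept: {q1}
Complement: q1 is in original accept

No, complement rejects (original accepts)


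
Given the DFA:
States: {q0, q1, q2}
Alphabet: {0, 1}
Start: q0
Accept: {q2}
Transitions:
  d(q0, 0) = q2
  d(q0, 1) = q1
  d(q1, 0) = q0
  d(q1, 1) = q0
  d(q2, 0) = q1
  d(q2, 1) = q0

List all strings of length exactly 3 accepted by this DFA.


All strings of length 3: 8 total
Accepted: 3

"010", "100", "110"


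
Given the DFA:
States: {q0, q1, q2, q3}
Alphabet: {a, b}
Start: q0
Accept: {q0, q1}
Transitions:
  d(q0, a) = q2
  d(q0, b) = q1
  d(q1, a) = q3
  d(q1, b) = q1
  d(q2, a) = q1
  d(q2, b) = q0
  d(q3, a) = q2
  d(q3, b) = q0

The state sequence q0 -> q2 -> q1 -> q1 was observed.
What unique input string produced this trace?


Trace back each transition to find the symbol:
  q0 --[a]--> q2
  q2 --[a]--> q1
  q1 --[b]--> q1

"aab"


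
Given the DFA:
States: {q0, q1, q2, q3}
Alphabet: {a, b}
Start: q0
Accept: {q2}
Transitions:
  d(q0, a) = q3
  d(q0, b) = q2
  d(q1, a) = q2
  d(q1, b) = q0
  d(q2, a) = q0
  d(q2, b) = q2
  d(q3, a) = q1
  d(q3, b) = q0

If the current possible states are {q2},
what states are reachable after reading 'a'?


Apply transition on 'a' from each current state:
  d(q2, a) = q0

{q0}


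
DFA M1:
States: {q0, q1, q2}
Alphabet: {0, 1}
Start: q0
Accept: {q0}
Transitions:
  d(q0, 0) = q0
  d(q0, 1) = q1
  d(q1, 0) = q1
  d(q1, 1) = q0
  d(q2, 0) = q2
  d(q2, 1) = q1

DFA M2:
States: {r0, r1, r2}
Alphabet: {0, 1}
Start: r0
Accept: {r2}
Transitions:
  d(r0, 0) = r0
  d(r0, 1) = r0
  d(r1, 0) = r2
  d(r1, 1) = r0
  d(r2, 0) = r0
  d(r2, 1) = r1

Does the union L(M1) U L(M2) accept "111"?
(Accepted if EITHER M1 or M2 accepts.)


M1: final=q1 accepted=False
M2: final=r0 accepted=False

No, union rejects (neither accepts)


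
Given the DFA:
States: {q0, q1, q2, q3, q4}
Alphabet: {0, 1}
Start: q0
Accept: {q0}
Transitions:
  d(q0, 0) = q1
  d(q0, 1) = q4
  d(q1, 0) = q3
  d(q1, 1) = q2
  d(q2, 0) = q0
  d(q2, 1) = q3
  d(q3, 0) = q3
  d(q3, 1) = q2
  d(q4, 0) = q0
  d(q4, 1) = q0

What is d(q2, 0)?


Looking up transition d(q2, 0)

q0


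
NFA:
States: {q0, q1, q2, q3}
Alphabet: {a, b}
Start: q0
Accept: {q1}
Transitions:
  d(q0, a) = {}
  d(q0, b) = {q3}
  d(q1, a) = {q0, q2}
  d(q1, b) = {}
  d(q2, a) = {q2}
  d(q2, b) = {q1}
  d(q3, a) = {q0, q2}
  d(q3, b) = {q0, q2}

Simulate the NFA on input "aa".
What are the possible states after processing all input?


Start: {q0}
  --a--> {}
  --a--> {}

{} (empty set, no valid transitions)


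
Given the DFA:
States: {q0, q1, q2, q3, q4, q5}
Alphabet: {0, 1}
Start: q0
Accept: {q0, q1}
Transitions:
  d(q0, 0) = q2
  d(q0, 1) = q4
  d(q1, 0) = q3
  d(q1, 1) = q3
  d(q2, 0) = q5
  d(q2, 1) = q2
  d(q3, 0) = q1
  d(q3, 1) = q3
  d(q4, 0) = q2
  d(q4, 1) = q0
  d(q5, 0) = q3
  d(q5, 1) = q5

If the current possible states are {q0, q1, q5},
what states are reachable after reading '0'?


Apply transition on '0' from each current state:
  d(q0, 0) = q2
  d(q1, 0) = q3
  d(q5, 0) = q3

{q2, q3}


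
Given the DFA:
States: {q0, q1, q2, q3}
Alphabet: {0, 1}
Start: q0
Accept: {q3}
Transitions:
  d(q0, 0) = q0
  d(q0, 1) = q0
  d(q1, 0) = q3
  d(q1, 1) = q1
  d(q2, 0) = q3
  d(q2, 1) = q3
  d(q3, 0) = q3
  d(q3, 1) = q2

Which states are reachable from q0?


BFS from q0:
  layer 0: {q0}

{q0}


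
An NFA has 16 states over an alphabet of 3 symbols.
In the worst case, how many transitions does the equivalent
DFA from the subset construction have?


Subset construction: one DFA state per subset of NFA states = 2^16 = 65536 states.
Each DFA state has 3 outgoing transitions: 65536 * 3 = 196608

196608


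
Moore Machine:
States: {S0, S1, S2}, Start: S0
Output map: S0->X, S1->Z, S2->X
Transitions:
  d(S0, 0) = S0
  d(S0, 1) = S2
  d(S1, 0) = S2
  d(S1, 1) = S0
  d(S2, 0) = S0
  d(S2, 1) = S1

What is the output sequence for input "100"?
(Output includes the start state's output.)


Start: S0 (output X)
  --1--> S2 (output X)
  --0--> S0 (output X)
  --0--> S0 (output X)

"XXXX"


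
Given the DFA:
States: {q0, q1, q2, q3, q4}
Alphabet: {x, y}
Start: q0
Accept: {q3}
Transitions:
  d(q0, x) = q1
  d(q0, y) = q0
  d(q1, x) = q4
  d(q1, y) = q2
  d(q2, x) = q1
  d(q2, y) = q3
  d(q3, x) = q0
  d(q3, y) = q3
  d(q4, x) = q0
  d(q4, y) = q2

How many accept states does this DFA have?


Accept states listed: {q3}
Counting: q3(1)

1


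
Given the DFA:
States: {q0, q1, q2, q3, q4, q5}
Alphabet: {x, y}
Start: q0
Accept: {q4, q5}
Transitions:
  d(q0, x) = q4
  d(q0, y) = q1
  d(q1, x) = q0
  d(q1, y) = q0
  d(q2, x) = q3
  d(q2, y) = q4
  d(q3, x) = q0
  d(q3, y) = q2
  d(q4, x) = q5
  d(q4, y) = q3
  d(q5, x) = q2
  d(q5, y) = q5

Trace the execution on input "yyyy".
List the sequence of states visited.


Input: yyyy
d(q0, y) = q1
d(q1, y) = q0
d(q0, y) = q1
d(q1, y) = q0


q0 -> q1 -> q0 -> q1 -> q0


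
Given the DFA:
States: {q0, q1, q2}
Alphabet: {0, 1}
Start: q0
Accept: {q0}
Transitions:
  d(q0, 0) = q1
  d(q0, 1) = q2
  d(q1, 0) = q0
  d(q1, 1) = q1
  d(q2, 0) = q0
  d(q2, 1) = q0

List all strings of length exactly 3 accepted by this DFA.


All strings of length 3: 8 total
Accepted: 1

"010"


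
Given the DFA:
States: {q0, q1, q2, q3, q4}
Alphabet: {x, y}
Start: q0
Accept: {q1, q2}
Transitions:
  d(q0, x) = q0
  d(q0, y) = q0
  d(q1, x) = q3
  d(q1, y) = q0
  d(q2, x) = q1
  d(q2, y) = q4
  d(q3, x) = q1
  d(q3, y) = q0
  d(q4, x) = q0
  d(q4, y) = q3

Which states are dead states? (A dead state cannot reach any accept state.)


Forward reachability from each state:
  q0 -> reaches {q0}, no accept state (dead)
  q1 -> reaches accept state q1 (live)
  q2 -> reaches accept state q1 (live)
  q3 -> reaches accept state q1 (live)
  q4 -> reaches accept state q1 (live)

{q0}


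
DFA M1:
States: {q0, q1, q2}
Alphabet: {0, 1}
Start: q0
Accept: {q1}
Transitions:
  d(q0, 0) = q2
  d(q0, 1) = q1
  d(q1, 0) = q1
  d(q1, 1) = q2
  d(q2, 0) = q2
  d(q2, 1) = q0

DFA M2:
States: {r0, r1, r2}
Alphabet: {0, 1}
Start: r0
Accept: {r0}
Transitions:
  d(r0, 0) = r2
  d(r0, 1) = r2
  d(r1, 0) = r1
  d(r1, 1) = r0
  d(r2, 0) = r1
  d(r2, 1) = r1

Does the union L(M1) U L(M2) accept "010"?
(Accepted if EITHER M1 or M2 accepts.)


M1: final=q2 accepted=False
M2: final=r1 accepted=False

No, union rejects (neither accepts)


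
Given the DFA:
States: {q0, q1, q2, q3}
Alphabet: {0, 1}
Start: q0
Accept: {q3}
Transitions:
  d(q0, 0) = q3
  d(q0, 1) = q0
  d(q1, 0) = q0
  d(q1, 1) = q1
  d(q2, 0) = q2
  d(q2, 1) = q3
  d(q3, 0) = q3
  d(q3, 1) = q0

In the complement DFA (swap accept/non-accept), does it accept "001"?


Trace: q0 -> q3 -> q3 -> q0
Final: q0
Original accept: {q3}
Complement: q0 is not in original accept

Yes, complement accepts (original rejects)


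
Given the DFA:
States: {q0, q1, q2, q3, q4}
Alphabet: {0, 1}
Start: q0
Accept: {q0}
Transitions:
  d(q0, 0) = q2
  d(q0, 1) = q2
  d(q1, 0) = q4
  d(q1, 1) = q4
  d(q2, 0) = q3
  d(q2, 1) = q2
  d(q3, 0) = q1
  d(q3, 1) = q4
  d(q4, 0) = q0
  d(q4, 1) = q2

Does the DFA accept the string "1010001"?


Trace: q0 -> q2 -> q3 -> q4 -> q0 -> q2 -> q3 -> q4
Final state: q4
Accept states: {q0}

No, rejected (final state q4 is not an accept state)


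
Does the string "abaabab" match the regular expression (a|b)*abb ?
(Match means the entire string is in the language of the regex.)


|string| = 7; first = 'a'; last = 'b'

No, "abaabab" does not match (a|b)*abb


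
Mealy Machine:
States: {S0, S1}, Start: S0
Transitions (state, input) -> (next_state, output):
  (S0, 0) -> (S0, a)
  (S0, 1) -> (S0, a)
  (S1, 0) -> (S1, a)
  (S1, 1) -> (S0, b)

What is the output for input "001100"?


Step-by-step:
  (S0, 0) -> (S0, a)
  (S0, 0) -> (S0, a)
  (S0, 1) -> (S0, a)
  (S0, 1) -> (S0, a)
  (S0, 0) -> (S0, a)
  (S0, 0) -> (S0, a)

"aaaaaa"


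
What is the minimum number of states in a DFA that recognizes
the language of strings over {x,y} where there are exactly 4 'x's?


States: count = 0, 1, ..., 4 (that's 5 states), plus a dead state for count > 4.
Total: 5 + 1 = 6. Accept = count-4 state.

6


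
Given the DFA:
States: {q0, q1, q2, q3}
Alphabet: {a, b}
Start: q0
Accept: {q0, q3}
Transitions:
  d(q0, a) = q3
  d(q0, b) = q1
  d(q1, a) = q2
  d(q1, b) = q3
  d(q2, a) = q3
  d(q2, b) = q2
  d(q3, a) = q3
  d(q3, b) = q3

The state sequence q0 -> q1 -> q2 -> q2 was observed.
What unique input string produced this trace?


Trace back each transition to find the symbol:
  q0 --[b]--> q1
  q1 --[a]--> q2
  q2 --[b]--> q2

"bab"


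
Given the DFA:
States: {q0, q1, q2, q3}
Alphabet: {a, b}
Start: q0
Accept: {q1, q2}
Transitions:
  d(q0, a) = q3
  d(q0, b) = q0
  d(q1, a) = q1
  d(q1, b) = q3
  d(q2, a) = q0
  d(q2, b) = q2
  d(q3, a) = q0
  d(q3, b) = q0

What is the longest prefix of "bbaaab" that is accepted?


Run the DFA, marking each prefix where the state is accepting:
  "" -> q0 [reject]
  "b" -> q0 [reject]
  "bb" -> q0 [reject]
  "bba" -> q3 [reject]
  "bbaa" -> q0 [reject]
  "bbaaa" -> q3 [reject]
  "bbaaab" -> q0 [reject]

No prefix is accepted


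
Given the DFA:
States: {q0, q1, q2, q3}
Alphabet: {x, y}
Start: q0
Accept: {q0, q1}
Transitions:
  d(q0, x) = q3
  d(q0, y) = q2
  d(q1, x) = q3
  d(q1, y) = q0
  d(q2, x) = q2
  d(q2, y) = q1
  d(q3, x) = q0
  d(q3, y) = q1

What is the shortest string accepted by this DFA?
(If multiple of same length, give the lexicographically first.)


BFS by string length (lex-first path to each state shown):
  len 0: q0<-""
Found accept state at length 0.

"" (empty string)


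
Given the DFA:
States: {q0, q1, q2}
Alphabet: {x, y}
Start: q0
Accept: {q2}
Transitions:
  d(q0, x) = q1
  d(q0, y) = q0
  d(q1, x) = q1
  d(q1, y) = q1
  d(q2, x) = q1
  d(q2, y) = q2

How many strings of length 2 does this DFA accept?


Enumerating all length-2 strings:
  "xx" -> q1 [reject]
  "xy" -> q1 [reject]
  "yx" -> q1 [reject]
  "yy" -> q0 [reject]

0 out of 4


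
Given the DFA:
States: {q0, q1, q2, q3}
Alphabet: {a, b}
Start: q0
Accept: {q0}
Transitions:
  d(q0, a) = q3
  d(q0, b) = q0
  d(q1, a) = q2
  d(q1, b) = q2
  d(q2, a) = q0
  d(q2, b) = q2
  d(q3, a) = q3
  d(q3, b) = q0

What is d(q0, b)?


Looking up transition d(q0, b)

q0


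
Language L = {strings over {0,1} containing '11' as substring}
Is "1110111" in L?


'11' occurs at index 0

Yes, "1110111" is in L


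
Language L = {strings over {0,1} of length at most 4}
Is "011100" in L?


length = 6

No, "011100" is not in L


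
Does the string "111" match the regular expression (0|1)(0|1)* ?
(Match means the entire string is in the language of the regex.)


|string| = 3; first = '1'; last = '1'

Yes, "111" matches (0|1)(0|1)*


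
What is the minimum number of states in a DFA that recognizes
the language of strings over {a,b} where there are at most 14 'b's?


States: count = 0, 1, ..., 14 (all accepting; 15 states), plus a dead state for count > 14.
Total: 15 + 1 = 16.

16


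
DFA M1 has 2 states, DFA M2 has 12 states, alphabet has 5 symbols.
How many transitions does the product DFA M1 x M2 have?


Product DFA has 2 * 12 = 24 states.
Each has 5 transitions: 24 * 5 = 120

120


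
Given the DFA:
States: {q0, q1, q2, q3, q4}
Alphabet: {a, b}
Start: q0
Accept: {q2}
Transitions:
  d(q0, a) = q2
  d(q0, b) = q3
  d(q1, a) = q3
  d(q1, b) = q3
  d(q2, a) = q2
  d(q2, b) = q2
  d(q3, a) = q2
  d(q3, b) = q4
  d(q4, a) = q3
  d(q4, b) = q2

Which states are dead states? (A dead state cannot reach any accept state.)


Forward reachability from each state:
  q0 -> reaches accept state q2 (live)
  q1 -> reaches accept state q2 (live)
  q2 -> reaches accept state q2 (live)
  q3 -> reaches accept state q2 (live)
  q4 -> reaches accept state q2 (live)

None (all states can reach an accept state)


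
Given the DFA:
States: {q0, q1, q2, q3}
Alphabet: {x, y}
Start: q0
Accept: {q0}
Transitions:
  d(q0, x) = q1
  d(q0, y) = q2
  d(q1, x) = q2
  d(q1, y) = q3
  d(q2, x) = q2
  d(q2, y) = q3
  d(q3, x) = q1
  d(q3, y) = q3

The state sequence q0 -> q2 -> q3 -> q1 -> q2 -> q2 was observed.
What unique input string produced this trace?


Trace back each transition to find the symbol:
  q0 --[y]--> q2
  q2 --[y]--> q3
  q3 --[x]--> q1
  q1 --[x]--> q2
  q2 --[x]--> q2

"yyxxx"


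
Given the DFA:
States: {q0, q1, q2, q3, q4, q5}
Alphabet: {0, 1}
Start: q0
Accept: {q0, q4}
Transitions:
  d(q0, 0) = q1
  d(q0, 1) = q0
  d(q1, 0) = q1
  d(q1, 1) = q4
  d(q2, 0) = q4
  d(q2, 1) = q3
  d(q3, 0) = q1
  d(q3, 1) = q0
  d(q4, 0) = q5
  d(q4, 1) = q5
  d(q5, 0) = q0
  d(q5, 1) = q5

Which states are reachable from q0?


BFS from q0:
  layer 0: {q0}
  layer 1: {q1}
  layer 2: {q4}
  layer 3: {q5}

{q0, q1, q4, q5}


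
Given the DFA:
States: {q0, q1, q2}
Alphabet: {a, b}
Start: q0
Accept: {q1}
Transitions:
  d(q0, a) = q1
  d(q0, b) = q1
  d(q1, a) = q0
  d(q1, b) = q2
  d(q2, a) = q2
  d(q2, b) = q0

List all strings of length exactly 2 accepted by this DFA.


All strings of length 2: 4 total
Accepted: 0

None


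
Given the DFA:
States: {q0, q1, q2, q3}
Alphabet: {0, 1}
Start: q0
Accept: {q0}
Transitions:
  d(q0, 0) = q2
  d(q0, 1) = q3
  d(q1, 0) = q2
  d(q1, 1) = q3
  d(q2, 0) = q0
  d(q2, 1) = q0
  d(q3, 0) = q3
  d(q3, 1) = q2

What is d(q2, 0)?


Looking up transition d(q2, 0)

q0


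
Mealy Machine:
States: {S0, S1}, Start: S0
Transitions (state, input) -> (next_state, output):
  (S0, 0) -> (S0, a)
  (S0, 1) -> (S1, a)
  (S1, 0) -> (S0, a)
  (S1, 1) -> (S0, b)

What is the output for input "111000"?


Step-by-step:
  (S0, 1) -> (S1, a)
  (S1, 1) -> (S0, b)
  (S0, 1) -> (S1, a)
  (S1, 0) -> (S0, a)
  (S0, 0) -> (S0, a)
  (S0, 0) -> (S0, a)

"abaaaa"


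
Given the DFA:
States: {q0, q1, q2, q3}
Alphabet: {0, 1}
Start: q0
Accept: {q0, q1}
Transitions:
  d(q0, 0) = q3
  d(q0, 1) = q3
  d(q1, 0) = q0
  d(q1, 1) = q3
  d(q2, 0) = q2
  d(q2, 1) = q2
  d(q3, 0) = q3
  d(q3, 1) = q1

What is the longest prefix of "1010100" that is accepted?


Run the DFA, marking each prefix where the state is accepting:
  "" -> q0 [accept]
  "1" -> q3 [reject]
  "10" -> q3 [reject]
  "101" -> q1 [accept]
  "1010" -> q0 [accept]
  "10101" -> q3 [reject]
  "101010" -> q3 [reject]
  "1010100" -> q3 [reject]

"1010"


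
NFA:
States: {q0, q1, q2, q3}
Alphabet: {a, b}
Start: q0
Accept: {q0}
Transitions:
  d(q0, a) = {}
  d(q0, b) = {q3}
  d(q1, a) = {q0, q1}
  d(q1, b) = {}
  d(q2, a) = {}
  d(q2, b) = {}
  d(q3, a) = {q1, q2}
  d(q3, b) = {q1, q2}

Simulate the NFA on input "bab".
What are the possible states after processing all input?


Start: {q0}
  --b--> {q3}
  --a--> {q1, q2}
  --b--> {}

{} (empty set, no valid transitions)


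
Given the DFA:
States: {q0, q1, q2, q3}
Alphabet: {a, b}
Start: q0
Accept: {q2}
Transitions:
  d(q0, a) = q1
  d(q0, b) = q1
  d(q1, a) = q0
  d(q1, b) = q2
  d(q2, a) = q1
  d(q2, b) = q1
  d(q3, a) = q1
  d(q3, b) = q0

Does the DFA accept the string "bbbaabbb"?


Trace: q0 -> q1 -> q2 -> q1 -> q0 -> q1 -> q2 -> q1 -> q2
Final state: q2
Accept states: {q2}

Yes, accepted (final state q2 is an accept state)


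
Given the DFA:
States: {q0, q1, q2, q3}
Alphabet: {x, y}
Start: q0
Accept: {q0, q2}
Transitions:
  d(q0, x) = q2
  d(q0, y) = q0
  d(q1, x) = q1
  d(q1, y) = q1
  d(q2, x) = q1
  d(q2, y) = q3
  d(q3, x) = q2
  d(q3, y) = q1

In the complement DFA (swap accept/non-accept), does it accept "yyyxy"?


Trace: q0 -> q0 -> q0 -> q0 -> q2 -> q3
Final: q3
Original accept: {q0, q2}
Complement: q3 is not in original accept

Yes, complement accepts (original rejects)


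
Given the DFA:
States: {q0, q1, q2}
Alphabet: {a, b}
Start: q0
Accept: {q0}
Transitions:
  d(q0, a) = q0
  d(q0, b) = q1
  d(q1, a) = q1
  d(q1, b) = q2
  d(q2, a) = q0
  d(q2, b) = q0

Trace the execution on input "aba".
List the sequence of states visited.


Input: aba
d(q0, a) = q0
d(q0, b) = q1
d(q1, a) = q1


q0 -> q0 -> q1 -> q1


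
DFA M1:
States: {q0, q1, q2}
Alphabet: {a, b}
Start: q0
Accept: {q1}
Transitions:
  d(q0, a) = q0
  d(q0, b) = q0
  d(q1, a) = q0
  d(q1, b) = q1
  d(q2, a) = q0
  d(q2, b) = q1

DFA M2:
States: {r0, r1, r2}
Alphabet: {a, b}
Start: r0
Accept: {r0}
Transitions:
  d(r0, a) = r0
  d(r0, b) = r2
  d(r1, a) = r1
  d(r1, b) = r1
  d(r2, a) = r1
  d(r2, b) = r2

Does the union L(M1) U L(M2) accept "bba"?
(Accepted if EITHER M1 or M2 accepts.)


M1: final=q0 accepted=False
M2: final=r1 accepted=False

No, union rejects (neither accepts)


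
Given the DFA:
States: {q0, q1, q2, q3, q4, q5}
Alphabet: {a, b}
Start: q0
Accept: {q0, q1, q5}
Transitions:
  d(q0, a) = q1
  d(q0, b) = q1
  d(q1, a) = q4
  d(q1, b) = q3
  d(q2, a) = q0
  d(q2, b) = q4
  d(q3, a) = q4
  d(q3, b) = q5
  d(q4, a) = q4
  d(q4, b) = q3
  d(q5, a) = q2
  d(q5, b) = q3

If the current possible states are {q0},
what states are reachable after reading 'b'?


Apply transition on 'b' from each current state:
  d(q0, b) = q1

{q1}


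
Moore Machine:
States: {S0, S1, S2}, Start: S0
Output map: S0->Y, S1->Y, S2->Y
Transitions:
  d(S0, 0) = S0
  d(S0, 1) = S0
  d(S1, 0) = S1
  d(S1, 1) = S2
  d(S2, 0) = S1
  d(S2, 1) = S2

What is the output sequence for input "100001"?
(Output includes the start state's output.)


Start: S0 (output Y)
  --1--> S0 (output Y)
  --0--> S0 (output Y)
  --0--> S0 (output Y)
  --0--> S0 (output Y)
  --0--> S0 (output Y)
  --1--> S0 (output Y)

"YYYYYYY"


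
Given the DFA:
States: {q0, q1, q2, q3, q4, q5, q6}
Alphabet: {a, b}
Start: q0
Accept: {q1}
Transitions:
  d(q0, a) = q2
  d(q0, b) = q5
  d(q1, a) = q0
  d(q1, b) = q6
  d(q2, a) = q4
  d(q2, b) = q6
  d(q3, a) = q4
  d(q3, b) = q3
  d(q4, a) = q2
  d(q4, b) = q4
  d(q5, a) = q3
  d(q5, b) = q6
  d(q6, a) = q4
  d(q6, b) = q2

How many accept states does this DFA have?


Accept states listed: {q1}
Counting: q1(1)

1


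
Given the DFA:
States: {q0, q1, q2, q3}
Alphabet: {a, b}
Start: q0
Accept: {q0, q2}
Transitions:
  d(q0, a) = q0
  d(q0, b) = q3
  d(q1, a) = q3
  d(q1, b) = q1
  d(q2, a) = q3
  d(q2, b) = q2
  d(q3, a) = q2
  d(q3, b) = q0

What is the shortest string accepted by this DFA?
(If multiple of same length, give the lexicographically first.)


BFS by string length (lex-first path to each state shown):
  len 0: q0<-""
Found accept state at length 0.

"" (empty string)


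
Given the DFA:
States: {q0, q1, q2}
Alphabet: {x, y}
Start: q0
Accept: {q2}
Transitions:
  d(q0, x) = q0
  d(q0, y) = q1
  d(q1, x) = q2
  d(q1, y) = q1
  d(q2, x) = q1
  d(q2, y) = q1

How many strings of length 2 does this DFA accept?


Enumerating all length-2 strings:
  "xx" -> q0 [reject]
  "xy" -> q1 [reject]
  "yx" -> q2 [accept]
  "yy" -> q1 [reject]

1 out of 4


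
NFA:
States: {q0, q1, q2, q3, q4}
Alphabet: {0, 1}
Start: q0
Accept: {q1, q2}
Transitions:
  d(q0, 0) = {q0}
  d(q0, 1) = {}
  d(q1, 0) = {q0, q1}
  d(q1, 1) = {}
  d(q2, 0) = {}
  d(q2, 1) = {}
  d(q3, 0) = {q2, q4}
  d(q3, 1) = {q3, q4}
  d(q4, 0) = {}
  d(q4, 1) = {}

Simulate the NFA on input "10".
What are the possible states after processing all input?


Start: {q0}
  --1--> {}
  --0--> {}

{} (empty set, no valid transitions)


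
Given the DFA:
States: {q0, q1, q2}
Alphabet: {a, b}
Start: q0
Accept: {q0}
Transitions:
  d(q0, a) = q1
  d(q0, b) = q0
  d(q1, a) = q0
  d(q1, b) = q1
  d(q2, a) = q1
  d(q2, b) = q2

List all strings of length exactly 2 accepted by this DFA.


All strings of length 2: 4 total
Accepted: 2

"aa", "bb"


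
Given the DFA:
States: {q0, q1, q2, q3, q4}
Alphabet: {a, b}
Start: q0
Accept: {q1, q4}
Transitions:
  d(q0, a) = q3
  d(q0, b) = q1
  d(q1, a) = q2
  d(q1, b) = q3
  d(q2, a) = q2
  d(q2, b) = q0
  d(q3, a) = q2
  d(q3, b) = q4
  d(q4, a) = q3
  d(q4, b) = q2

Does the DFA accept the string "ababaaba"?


Trace: q0 -> q3 -> q4 -> q3 -> q4 -> q3 -> q2 -> q0 -> q3
Final state: q3
Accept states: {q1, q4}

No, rejected (final state q3 is not an accept state)


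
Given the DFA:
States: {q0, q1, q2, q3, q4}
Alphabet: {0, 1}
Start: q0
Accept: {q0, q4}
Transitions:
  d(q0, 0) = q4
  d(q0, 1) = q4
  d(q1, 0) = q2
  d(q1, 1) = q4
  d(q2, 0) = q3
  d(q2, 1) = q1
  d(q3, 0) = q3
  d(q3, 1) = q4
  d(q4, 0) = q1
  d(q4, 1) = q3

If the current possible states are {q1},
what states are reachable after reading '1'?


Apply transition on '1' from each current state:
  d(q1, 1) = q4

{q4}


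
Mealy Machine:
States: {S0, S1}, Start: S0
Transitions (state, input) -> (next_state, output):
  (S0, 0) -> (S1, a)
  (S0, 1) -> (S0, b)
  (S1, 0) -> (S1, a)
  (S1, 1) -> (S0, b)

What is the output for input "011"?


Step-by-step:
  (S0, 0) -> (S1, a)
  (S1, 1) -> (S0, b)
  (S0, 1) -> (S0, b)

"abb"


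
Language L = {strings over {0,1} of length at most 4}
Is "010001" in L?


length = 6

No, "010001" is not in L


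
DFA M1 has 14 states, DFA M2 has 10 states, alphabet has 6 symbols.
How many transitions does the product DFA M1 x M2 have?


Product DFA has 14 * 10 = 140 states.
Each has 6 transitions: 140 * 6 = 840

840


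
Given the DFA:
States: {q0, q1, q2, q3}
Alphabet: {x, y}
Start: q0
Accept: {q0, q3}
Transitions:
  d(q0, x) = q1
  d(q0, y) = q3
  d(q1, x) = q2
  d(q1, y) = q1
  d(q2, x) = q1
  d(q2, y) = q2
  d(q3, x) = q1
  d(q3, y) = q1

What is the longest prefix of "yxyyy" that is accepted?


Run the DFA, marking each prefix where the state is accepting:
  "" -> q0 [accept]
  "y" -> q3 [accept]
  "yx" -> q1 [reject]
  "yxy" -> q1 [reject]
  "yxyy" -> q1 [reject]
  "yxyyy" -> q1 [reject]

"y"


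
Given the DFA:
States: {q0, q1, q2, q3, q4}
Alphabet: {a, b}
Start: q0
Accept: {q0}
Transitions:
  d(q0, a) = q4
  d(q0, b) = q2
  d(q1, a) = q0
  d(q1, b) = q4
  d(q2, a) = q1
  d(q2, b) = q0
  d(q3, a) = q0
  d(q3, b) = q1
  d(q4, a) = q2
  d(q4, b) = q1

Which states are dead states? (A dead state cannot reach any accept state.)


Forward reachability from each state:
  q0 -> reaches accept state q0 (live)
  q1 -> reaches accept state q0 (live)
  q2 -> reaches accept state q0 (live)
  q3 -> reaches accept state q0 (live)
  q4 -> reaches accept state q0 (live)

None (all states can reach an accept state)


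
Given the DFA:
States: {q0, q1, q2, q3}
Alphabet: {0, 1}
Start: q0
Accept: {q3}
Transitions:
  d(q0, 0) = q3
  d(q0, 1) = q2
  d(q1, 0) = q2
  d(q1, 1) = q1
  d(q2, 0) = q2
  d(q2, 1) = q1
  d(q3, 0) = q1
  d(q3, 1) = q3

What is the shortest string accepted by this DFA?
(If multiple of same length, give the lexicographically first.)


BFS by string length (lex-first path to each state shown):
  len 0: q0<-""
  len 1: q2<-"1", q3<-"0"
Found accept state at length 1.

"0"


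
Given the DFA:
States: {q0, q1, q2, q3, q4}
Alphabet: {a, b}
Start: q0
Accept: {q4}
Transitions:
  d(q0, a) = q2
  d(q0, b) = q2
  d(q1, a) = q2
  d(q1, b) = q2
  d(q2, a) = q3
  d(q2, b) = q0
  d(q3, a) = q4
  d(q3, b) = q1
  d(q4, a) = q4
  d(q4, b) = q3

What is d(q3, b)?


Looking up transition d(q3, b)

q1


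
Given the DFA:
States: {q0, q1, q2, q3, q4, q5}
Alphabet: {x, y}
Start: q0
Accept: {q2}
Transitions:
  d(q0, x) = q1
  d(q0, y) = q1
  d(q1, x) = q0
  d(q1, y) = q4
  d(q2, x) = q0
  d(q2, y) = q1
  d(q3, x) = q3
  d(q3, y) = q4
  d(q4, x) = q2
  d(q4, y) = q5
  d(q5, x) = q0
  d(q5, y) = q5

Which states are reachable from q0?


BFS from q0:
  layer 0: {q0}
  layer 1: {q1}
  layer 2: {q4}
  layer 3: {q2, q5}

{q0, q1, q2, q4, q5}


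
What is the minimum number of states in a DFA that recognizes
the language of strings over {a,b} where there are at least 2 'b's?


States: count = 0, 1, ..., 1, and a final '>= 2' state.
Total: 2 + 1 = 3. Accept = '>= 2' state.

3


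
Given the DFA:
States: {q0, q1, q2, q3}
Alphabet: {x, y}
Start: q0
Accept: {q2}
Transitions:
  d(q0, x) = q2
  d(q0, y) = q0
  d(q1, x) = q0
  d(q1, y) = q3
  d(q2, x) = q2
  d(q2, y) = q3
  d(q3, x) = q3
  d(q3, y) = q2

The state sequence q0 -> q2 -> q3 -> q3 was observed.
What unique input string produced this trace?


Trace back each transition to find the symbol:
  q0 --[x]--> q2
  q2 --[y]--> q3
  q3 --[x]--> q3

"xyx"


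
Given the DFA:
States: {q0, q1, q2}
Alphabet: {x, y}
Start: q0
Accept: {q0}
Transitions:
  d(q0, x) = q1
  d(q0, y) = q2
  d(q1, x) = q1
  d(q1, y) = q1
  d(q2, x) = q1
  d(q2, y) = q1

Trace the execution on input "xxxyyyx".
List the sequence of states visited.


Input: xxxyyyx
d(q0, x) = q1
d(q1, x) = q1
d(q1, x) = q1
d(q1, y) = q1
d(q1, y) = q1
d(q1, y) = q1
d(q1, x) = q1


q0 -> q1 -> q1 -> q1 -> q1 -> q1 -> q1 -> q1


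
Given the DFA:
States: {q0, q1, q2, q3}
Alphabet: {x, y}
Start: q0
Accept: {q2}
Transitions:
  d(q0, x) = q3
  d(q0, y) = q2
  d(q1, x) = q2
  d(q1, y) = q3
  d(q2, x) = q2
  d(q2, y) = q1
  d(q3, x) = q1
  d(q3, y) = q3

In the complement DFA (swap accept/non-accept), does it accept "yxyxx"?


Trace: q0 -> q2 -> q2 -> q1 -> q2 -> q2
Final: q2
Original accept: {q2}
Complement: q2 is in original accept

No, complement rejects (original accepts)


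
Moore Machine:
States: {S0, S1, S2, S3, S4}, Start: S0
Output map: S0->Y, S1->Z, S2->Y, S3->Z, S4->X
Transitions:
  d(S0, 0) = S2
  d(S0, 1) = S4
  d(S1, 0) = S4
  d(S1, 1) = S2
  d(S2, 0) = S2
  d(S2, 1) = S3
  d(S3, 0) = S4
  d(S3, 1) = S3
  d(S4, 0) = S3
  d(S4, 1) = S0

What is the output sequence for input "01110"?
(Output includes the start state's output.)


Start: S0 (output Y)
  --0--> S2 (output Y)
  --1--> S3 (output Z)
  --1--> S3 (output Z)
  --1--> S3 (output Z)
  --0--> S4 (output X)

"YYZZZX"


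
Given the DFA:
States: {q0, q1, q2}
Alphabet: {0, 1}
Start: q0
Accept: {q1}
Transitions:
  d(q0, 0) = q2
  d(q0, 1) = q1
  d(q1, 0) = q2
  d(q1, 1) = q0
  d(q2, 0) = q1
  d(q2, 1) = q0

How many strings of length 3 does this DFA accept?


Enumerating all length-3 strings:
  "000" -> q2 [reject]
  "001" -> q0 [reject]
  "010" -> q2 [reject]
  "011" -> q1 [accept]
  "100" -> q1 [accept]
  "101" -> q0 [reject]
  "110" -> q2 [reject]
  "111" -> q1 [accept]

3 out of 8


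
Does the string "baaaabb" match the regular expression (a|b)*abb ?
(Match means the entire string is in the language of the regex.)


|string| = 7; first = 'b'; last = 'b'

Yes, "baaaabb" matches (a|b)*abb


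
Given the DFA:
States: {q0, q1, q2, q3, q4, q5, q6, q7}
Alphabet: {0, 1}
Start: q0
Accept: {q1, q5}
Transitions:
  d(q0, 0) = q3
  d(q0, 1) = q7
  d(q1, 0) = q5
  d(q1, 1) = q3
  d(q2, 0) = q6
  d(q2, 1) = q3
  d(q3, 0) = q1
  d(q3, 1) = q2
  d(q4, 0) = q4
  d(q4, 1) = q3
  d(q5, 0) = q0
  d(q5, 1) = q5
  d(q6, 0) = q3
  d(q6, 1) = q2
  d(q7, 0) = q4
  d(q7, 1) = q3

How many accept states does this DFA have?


Accept states listed: {q1, q5}
Counting: q1(1) q5(2)

2


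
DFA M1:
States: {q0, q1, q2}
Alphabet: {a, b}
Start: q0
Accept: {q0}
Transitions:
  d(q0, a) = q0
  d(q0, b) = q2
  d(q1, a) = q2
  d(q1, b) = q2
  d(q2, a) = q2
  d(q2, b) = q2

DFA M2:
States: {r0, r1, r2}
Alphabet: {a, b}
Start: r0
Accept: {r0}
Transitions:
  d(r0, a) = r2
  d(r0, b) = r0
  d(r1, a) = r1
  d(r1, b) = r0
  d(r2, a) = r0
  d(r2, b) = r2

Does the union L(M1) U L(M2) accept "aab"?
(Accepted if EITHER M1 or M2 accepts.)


M1: final=q2 accepted=False
M2: final=r0 accepted=True

Yes, union accepts


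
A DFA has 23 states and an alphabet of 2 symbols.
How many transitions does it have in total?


Each state has exactly one transition per symbol.
23 * 2 = 46

46


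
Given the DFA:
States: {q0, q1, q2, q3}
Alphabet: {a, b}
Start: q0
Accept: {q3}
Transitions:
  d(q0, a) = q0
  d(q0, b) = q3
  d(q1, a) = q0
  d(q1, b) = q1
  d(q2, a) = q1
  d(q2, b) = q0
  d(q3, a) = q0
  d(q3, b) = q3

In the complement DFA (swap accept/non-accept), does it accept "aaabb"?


Trace: q0 -> q0 -> q0 -> q0 -> q3 -> q3
Final: q3
Original accept: {q3}
Complement: q3 is in original accept

No, complement rejects (original accepts)


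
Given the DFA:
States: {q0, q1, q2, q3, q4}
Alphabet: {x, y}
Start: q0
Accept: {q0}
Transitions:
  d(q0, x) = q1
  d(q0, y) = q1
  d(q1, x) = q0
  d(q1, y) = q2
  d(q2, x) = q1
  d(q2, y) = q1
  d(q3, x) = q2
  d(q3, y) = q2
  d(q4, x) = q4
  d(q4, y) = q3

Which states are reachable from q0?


BFS from q0:
  layer 0: {q0}
  layer 1: {q1}
  layer 2: {q2}

{q0, q1, q2}


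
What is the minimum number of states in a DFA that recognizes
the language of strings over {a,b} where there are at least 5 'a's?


States: count = 0, 1, ..., 4, and a final '>= 5' state.
Total: 5 + 1 = 6. Accept = '>= 5' state.

6


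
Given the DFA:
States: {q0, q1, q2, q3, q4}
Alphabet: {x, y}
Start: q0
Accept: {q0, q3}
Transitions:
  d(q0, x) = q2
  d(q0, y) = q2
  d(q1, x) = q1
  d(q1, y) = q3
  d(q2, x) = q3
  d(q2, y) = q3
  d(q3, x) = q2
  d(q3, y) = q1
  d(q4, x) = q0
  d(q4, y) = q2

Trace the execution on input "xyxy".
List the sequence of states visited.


Input: xyxy
d(q0, x) = q2
d(q2, y) = q3
d(q3, x) = q2
d(q2, y) = q3


q0 -> q2 -> q3 -> q2 -> q3


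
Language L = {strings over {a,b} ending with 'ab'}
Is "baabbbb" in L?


last two symbols = 'bb'

No, "baabbbb" is not in L


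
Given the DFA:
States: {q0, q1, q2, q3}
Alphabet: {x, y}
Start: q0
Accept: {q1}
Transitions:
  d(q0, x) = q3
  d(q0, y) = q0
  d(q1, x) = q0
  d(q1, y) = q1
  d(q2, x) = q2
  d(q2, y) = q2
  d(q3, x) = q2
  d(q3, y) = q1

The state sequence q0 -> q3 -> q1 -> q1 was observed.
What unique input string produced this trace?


Trace back each transition to find the symbol:
  q0 --[x]--> q3
  q3 --[y]--> q1
  q1 --[y]--> q1

"xyy"


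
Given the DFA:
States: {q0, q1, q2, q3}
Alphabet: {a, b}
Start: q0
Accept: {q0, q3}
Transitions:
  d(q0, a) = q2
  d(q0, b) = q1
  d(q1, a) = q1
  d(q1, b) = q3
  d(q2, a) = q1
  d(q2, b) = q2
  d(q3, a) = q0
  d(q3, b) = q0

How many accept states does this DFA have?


Accept states listed: {q0, q3}
Counting: q0(1) q3(2)

2


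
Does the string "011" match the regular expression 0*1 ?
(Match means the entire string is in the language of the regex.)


|string| = 3; first = '0'; last = '1'

No, "011" does not match 0*1


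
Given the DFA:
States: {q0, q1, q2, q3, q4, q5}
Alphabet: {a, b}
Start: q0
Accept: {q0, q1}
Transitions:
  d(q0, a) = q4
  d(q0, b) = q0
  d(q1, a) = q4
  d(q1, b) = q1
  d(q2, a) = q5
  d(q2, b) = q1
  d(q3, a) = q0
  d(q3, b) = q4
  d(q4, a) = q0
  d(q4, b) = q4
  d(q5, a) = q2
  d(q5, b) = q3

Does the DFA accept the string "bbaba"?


Trace: q0 -> q0 -> q0 -> q4 -> q4 -> q0
Final state: q0
Accept states: {q0, q1}

Yes, accepted (final state q0 is an accept state)


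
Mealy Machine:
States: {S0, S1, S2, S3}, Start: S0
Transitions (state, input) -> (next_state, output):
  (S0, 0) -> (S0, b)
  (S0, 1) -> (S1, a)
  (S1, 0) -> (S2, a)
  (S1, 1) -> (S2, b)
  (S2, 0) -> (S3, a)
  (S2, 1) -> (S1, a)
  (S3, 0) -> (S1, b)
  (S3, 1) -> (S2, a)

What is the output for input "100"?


Step-by-step:
  (S0, 1) -> (S1, a)
  (S1, 0) -> (S2, a)
  (S2, 0) -> (S3, a)

"aaa"


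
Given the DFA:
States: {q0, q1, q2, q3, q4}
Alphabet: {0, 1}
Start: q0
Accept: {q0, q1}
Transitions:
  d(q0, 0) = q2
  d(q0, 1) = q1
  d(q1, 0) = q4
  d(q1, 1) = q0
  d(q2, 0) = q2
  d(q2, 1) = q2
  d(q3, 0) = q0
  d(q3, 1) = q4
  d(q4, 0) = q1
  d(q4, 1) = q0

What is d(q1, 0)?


Looking up transition d(q1, 0)

q4


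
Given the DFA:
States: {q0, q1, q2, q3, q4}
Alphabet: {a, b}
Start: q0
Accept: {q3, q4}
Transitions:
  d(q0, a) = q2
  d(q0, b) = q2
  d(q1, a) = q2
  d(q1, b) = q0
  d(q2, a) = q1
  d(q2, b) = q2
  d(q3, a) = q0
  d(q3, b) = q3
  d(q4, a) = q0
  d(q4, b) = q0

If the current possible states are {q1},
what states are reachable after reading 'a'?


Apply transition on 'a' from each current state:
  d(q1, a) = q2

{q2}


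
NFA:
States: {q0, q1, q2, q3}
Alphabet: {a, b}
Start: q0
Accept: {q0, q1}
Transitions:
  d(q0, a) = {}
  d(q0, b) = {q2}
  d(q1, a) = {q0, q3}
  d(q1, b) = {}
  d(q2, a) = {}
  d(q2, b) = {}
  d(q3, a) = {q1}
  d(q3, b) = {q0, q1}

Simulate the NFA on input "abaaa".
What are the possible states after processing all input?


Start: {q0}
  --a--> {}
  --b--> {}
  --a--> {}
  --a--> {}
  --a--> {}

{} (empty set, no valid transitions)


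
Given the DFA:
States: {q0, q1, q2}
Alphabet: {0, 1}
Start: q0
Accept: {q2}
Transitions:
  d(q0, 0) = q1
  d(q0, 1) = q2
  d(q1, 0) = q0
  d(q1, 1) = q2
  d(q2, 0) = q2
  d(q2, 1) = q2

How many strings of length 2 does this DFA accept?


Enumerating all length-2 strings:
  "00" -> q0 [reject]
  "01" -> q2 [accept]
  "10" -> q2 [accept]
  "11" -> q2 [accept]

3 out of 4


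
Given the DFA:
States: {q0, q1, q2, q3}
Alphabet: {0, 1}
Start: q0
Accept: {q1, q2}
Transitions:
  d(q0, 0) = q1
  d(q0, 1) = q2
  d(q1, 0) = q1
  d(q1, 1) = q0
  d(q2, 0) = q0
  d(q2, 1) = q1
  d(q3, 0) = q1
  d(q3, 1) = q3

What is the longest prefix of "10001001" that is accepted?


Run the DFA, marking each prefix where the state is accepting:
  "" -> q0 [reject]
  "1" -> q2 [accept]
  "10" -> q0 [reject]
  "100" -> q1 [accept]
  "1000" -> q1 [accept]
  "10001" -> q0 [reject]
  "100010" -> q1 [accept]
  "1000100" -> q1 [accept]
  "10001001" -> q0 [reject]

"1000100"


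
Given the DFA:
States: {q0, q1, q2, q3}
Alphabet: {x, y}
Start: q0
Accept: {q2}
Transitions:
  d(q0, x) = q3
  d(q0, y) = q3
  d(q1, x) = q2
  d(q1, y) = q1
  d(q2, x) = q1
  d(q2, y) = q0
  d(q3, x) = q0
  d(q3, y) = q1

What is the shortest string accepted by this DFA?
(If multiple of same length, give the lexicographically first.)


BFS by string length (lex-first path to each state shown):
  len 0: q0<-""
  len 1: q3<-"x"
  len 2: q0<-"xx", q1<-"xy"
  len 3: q1<-"xyy", q2<-"xyx", q3<-"xxx"
Found accept state at length 3.

"xyx"


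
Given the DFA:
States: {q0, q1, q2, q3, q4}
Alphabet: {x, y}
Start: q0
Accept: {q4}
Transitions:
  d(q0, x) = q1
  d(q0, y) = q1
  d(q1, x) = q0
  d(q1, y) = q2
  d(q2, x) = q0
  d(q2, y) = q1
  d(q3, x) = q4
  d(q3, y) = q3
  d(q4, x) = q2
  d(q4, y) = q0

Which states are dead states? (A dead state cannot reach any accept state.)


Forward reachability from each state:
  q0 -> reaches {q0, q1, q2}, no accept state (dead)
  q1 -> reaches {q0, q1, q2}, no accept state (dead)
  q2 -> reaches {q0, q1, q2}, no accept state (dead)
  q3 -> reaches accept state q4 (live)
  q4 -> reaches accept state q4 (live)

{q0, q1, q2}
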